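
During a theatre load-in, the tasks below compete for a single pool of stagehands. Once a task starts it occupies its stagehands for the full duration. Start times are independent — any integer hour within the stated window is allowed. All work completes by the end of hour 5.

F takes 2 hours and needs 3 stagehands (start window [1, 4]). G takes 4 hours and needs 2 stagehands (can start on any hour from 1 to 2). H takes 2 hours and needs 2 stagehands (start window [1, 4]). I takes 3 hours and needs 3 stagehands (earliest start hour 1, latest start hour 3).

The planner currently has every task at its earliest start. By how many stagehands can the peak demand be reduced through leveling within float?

Early-start peak: h1:10  h2:10  h3:5  h4:2  h5:0 ⇒ 10.
Leveled (F@1, G@1, H@1, I@3): h1:7  h2:7  h3:5  h4:5  h5:3 ⇒ 7.
Reduction 10 − 7 = 3.

3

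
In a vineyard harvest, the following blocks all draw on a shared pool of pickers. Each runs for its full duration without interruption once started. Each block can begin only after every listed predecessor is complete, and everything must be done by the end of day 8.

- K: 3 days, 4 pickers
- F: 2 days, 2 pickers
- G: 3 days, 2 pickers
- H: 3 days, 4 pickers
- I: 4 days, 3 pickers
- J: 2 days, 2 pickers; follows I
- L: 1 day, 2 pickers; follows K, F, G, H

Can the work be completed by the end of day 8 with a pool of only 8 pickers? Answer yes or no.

yes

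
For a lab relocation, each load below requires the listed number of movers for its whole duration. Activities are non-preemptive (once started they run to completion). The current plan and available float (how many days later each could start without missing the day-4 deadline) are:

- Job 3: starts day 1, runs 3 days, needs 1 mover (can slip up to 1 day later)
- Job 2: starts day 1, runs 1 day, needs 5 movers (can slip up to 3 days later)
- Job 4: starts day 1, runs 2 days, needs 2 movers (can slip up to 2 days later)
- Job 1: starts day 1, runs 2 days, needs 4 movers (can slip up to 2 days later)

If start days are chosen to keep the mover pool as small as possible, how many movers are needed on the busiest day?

7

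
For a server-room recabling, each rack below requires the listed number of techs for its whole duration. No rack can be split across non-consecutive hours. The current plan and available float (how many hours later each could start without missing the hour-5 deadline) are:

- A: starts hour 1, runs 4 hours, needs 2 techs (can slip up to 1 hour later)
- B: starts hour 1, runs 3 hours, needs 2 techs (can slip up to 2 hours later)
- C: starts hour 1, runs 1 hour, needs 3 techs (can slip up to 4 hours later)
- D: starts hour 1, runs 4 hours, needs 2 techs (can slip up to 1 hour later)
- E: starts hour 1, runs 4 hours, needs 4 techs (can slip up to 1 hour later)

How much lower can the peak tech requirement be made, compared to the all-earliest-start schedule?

3

Early-start peak: h1:13  h2:10  h3:10  h4:8  h5:0 ⇒ 13.
Leveled (A@1, B@1, C@1, D@1, E@2): h1:9  h2:10  h3:10  h4:8  h5:4 ⇒ 10.
Reduction 13 − 10 = 3.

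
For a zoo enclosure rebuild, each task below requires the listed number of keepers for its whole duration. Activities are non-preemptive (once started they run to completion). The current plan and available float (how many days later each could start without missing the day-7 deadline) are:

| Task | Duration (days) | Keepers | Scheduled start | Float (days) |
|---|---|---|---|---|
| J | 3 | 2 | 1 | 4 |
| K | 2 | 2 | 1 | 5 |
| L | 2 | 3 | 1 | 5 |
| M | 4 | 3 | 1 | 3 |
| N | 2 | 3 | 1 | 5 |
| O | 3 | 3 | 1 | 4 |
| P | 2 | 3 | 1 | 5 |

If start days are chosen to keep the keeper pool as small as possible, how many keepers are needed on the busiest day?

8

Early-start (J@1, K@1, L@1, M@1, N@1, O@1, P@1) gives peak 19: d1:19  d2:19  d3:8  d4:3  d5:0  d6:0  d7:0.
Shift K→3, N→4, O→5, P→6.
Schedule J@1, K@3, L@1, M@1, N@4, O@5, P@6: d1:8  d2:8  d3:7  d4:8  d5:6  d6:6  d7:6 — peak 8.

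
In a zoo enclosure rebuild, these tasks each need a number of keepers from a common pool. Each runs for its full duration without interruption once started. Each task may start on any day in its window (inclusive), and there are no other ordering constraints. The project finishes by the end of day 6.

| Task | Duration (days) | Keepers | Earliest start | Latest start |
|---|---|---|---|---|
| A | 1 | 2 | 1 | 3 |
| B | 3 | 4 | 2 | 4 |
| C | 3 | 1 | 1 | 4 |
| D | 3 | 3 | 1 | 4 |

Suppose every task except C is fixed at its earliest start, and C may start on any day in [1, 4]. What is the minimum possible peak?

7

C@1: d1:6  d2:8  d3:8  d4:4  d5:0  d6:0 → peak 8
C@2: d1:5  d2:8  d3:8  d4:5  d5:0  d6:0 → peak 8
C@3: d1:5  d2:7  d3:8  d4:5  d5:1  d6:0 → peak 8
C@4: d1:5  d2:7  d3:7  d4:5  d5:1  d6:1 → peak 7
Best is C@4, peak 7.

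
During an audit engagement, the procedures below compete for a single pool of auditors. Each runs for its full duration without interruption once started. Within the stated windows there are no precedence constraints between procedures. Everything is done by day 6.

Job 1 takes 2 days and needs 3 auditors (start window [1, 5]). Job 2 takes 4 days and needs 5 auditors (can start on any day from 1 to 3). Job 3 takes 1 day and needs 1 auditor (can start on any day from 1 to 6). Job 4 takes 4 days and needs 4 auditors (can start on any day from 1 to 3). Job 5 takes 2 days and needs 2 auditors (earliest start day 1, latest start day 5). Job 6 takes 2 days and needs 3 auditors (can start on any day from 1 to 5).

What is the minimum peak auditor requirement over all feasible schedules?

Early-start (Job 1@1, Job 2@1, Job 3@1, Job 4@1, Job 5@1, Job 6@1) gives peak 18: d1:18  d2:17  d3:9  d4:9  d5:0  d6:0.
Shift Job 4→3, Job 5→5, Job 6→5.
Schedule Job 1@1, Job 2@1, Job 3@1, Job 4@3, Job 5@5, Job 6@5: d1:9  d2:8  d3:9  d4:9  d5:9  d6:9 — peak 9.
Total auditor-days = 53 over 6 days ⇒ peak ≥ ⌈53/6⌉ = 9, so 9 is optimal.

9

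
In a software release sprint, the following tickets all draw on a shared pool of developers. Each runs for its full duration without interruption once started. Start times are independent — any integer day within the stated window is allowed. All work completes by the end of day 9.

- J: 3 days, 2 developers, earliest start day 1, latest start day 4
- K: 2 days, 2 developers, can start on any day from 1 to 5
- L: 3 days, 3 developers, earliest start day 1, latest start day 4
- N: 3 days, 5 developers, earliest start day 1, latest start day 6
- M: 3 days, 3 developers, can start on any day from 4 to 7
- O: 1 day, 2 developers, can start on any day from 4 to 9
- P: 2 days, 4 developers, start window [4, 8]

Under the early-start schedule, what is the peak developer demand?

Early-start schedule: J@1, K@1, L@1, N@1, M@4, O@4, P@4.
Load per day: day 1: 12, day 2: 12, day 3: 10, day 4: 9, day 5: 7, day 6: 3, day 7: 0, day 8: 0, day 9: 0.
Peak is 12.

12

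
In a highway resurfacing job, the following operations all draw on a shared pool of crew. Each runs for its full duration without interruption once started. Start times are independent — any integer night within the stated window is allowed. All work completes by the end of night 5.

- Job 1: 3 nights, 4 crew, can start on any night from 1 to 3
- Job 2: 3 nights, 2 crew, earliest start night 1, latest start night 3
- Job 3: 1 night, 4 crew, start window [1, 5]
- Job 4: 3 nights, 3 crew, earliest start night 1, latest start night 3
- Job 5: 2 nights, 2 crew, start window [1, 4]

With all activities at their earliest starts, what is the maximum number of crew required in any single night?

Early-start schedule: Job 1@1, Job 2@1, Job 3@1, Job 4@1, Job 5@1.
Load per night: night 1: 15, night 2: 11, night 3: 9, night 4: 0, night 5: 0.
Peak is 15.

15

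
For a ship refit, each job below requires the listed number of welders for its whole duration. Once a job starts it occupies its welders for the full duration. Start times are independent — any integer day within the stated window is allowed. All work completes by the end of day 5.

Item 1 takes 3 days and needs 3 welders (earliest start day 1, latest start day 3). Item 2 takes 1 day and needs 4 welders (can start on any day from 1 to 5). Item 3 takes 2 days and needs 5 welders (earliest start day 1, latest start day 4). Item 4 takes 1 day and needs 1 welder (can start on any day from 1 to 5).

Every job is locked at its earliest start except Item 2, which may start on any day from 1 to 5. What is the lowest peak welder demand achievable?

9

Item 2@1: d1:13  d2:8  d3:3  d4:0  d5:0 → peak 13
Item 2@2: d1:9  d2:12  d3:3  d4:0  d5:0 → peak 12
Item 2@3: d1:9  d2:8  d3:7  d4:0  d5:0 → peak 9
Item 2@4: d1:9  d2:8  d3:3  d4:4  d5:0 → peak 9
Item 2@5: d1:9  d2:8  d3:3  d4:0  d5:4 → peak 9
Best is Item 2@3, peak 9.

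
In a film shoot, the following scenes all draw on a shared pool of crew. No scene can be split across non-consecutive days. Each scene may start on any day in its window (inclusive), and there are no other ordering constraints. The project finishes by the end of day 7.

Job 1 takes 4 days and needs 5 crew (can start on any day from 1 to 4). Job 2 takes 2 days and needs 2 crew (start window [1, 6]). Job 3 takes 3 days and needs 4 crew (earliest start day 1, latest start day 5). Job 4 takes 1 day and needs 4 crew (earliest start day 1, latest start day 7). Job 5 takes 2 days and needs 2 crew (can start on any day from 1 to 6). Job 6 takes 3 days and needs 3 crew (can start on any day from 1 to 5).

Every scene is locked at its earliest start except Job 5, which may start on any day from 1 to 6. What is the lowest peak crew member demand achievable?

Job 5@1: d1:20  d2:16  d3:12  d4:5  d5:0  d6:0  d7:0 → peak 20
Job 5@2: d1:18  d2:16  d3:14  d4:5  d5:0  d6:0  d7:0 → peak 18
Job 5@3: d1:18  d2:14  d3:14  d4:7  d5:0  d6:0  d7:0 → peak 18
Job 5@4: d1:18  d2:14  d3:12  d4:7  d5:2  d6:0  d7:0 → peak 18
Job 5@5: d1:18  d2:14  d3:12  d4:5  d5:2  d6:2  d7:0 → peak 18
Job 5@6: d1:18  d2:14  d3:12  d4:5  d5:0  d6:2  d7:2 → peak 18
Best is Job 5@2, peak 18.

18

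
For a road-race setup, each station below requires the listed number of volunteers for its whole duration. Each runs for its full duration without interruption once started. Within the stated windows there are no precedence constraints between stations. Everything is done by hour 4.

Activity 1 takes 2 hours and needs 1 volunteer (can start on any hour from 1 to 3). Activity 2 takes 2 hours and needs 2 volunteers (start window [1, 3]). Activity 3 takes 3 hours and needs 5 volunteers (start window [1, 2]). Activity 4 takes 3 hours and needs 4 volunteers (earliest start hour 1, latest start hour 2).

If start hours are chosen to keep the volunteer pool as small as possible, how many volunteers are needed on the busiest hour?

11

Early-start (Activity 1@1, Activity 2@1, Activity 3@1, Activity 4@1) gives peak 12: h1:12  h2:12  h3:9  h4:0.
Shift Activity 2→3.
Schedule Activity 1@1, Activity 2@3, Activity 3@1, Activity 4@1: h1:10  h2:10  h3:11  h4:2 — peak 11.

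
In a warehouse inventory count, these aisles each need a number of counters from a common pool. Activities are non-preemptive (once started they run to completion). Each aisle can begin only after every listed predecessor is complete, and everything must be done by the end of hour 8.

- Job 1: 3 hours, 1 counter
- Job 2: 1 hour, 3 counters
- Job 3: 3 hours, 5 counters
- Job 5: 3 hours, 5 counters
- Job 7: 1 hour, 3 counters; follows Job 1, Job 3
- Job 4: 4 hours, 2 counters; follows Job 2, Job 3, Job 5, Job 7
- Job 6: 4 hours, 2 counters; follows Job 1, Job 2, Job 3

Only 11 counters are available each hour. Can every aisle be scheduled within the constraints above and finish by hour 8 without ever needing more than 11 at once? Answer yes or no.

yes

Schedule Job 1@1, Job 2@1, Job 3@1, Job 5@2, Job 7@4, Job 4@5, Job 6@4: h1:9  h2:11  h3:11  h4:10  h5:4  h6:4  h7:4  h8:2 — peak 11 ≤ 11.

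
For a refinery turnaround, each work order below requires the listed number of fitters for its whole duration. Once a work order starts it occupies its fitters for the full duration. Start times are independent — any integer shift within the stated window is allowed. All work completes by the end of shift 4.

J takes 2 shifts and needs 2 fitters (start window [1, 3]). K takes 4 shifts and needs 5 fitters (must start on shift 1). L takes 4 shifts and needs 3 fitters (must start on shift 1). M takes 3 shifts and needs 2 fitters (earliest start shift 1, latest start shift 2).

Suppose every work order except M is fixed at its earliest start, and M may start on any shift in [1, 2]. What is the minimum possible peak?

M@1: s1:12  s2:12  s3:10  s4:8 → peak 12
M@2: s1:10  s2:12  s3:10  s4:10 → peak 12
Best is M@1, peak 12.

12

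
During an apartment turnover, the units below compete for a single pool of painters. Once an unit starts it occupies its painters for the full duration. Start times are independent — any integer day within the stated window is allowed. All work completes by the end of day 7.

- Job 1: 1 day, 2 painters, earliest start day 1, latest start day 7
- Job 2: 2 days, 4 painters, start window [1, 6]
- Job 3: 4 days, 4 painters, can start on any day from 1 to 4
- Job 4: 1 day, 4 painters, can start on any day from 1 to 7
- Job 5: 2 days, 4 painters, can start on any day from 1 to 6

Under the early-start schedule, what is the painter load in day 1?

At early start, day 1 has: Job 1, Job 2, Job 3, Job 4, Job 5.
Demand: 2 + 4 + 4 + 4 + 4 = 18.

18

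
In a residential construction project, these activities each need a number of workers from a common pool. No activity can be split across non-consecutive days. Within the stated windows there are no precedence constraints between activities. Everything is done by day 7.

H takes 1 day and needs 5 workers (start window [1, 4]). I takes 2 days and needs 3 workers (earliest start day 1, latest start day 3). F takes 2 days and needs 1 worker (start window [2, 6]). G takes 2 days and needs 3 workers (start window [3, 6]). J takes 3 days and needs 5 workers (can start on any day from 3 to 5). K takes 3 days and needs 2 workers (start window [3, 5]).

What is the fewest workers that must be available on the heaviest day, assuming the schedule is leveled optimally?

7

Early-start (H@1, I@1, F@2, G@3, J@3, K@3) gives peak 11: d1:8  d2:4  d3:11  d4:10  d5:7  d6:0  d7:0.
Shift I→2, J→5, K→4.
Schedule H@1, I@2, F@2, G@3, J@5, K@4: d1:5  d2:4  d3:7  d4:5  d5:7  d6:7  d7:5 — peak 7.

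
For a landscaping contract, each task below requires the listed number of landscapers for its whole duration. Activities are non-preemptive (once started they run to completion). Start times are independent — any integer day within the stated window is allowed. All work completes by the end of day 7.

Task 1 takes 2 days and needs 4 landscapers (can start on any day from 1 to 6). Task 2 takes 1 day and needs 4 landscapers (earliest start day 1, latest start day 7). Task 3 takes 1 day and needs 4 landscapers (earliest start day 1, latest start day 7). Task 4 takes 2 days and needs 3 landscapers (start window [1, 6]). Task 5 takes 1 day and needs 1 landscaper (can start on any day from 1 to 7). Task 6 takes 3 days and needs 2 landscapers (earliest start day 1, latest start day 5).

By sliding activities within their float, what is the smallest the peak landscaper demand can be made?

5

Early-start (Task 1@1, Task 2@1, Task 3@1, Task 4@1, Task 5@1, Task 6@1) gives peak 18: d1:18  d2:9  d3:2  d4:0  d5:0  d6:0  d7:0.
Shift Task 2→3, Task 3→4, Task 4→5, Task 6→5.
Schedule Task 1@1, Task 2@3, Task 3@4, Task 4@5, Task 5@1, Task 6@5: d1:5  d2:4  d3:4  d4:4  d5:5  d6:5  d7:2 — peak 5.
Total landscaper-days = 29 over 7 days ⇒ peak ≥ ⌈29/7⌉ = 5, so 5 is optimal.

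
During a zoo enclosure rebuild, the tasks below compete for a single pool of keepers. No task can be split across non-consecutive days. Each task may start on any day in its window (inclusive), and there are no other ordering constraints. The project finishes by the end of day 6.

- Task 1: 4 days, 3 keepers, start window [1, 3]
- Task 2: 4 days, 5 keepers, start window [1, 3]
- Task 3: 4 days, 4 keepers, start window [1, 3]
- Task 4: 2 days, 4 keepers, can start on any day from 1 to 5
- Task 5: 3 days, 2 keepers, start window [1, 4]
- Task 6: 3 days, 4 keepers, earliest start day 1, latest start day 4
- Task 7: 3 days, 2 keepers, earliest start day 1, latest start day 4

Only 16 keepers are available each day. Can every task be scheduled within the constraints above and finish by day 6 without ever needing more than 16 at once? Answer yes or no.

yes

Schedule Task 1@1, Task 2@1, Task 3@1, Task 4@5, Task 5@1, Task 6@4, Task 7@1: d1:16  d2:16  d3:16  d4:16  d5:8  d6:8 — peak 16 ≤ 16.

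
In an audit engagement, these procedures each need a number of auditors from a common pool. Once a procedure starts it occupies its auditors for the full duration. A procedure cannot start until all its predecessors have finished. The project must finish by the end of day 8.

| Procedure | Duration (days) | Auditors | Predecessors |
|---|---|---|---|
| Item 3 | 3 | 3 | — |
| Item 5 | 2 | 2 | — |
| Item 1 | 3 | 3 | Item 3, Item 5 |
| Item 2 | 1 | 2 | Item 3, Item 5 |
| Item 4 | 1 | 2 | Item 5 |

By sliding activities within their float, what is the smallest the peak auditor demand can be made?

Schedule Item 3@1, Item 5@1, Item 1@4, Item 2@4, Item 4@3: d1:5  d2:5  d3:5  d4:5  d5:3  d6:3  d7:0  d8:0 — peak 5.

5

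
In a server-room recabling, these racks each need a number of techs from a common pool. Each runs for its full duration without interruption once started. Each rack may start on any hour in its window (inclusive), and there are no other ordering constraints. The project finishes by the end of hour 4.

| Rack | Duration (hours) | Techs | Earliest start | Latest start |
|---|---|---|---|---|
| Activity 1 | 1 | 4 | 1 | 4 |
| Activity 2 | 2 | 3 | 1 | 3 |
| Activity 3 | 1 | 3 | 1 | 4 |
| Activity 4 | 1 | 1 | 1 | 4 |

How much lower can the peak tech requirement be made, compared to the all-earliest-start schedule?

Early-start peak: h1:11  h2:3  h3:0  h4:0 ⇒ 11.
Leveled (Activity 1@1, Activity 2@2, Activity 3@4, Activity 4@2): h1:4  h2:4  h3:3  h4:3 ⇒ 4.
Reduction 11 − 4 = 7.

7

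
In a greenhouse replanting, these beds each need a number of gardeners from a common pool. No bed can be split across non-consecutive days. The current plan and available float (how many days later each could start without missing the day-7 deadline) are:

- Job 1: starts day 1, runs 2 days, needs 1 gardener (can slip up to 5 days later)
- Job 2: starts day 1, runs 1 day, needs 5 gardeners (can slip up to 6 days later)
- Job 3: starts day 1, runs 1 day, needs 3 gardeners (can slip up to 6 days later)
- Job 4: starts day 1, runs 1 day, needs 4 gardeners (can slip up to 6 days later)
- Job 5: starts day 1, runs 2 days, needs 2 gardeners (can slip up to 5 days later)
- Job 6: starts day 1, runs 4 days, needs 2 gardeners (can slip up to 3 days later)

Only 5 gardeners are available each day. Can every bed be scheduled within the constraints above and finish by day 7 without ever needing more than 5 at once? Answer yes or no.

yes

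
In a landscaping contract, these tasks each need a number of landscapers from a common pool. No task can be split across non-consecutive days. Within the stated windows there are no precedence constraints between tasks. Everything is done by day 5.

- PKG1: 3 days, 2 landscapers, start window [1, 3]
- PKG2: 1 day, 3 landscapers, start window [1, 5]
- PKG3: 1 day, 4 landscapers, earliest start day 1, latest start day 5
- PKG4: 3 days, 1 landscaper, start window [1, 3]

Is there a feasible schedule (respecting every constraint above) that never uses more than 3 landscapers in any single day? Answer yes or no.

no

Total landscaper-days = 16; over 5 days the average is 16/5 > 3, so some day must exceed 3.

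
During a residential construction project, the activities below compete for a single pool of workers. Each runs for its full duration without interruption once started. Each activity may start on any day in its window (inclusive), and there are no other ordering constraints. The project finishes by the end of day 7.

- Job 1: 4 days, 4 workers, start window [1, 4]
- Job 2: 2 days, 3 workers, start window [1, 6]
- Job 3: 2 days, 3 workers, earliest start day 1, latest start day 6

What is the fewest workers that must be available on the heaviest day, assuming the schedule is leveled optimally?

6

Early-start (Job 1@1, Job 2@1, Job 3@1) gives peak 10: d1:10  d2:10  d3:4  d4:4  d5:0  d6:0  d7:0.
Shift Job 2→5, Job 3→5.
Schedule Job 1@1, Job 2@5, Job 3@5: d1:4  d2:4  d3:4  d4:4  d5:6  d6:6  d7:0 — peak 6.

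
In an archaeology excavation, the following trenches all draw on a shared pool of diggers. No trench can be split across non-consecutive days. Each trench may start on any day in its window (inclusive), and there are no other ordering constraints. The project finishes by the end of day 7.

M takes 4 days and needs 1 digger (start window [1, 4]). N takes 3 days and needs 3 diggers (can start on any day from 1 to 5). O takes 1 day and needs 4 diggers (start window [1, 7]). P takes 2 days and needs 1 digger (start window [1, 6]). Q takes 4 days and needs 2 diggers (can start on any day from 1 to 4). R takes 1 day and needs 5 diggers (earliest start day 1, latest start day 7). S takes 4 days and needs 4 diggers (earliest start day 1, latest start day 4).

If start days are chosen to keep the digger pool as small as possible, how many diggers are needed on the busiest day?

Early-start (M@1, N@1, O@1, P@1, Q@1, R@1, S@1) gives peak 20: d1:20  d2:11  d3:10  d4:7  d5:0  d6:0  d7:0.
Shift P→4, Q→4, R→6, S→2.
Schedule M@1, N@1, O@1, P@4, Q@4, R@6, S@2: d1:8  d2:8  d3:8  d4:8  d5:7  d6:7  d7:2 — peak 8.

8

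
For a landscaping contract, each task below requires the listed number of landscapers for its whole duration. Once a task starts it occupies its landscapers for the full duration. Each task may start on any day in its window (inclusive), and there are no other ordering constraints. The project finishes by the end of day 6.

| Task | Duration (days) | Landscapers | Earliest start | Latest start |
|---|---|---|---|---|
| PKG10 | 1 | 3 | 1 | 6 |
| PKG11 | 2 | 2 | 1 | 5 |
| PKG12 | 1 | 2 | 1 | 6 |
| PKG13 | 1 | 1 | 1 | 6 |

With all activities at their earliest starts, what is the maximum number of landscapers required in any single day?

Early-start schedule: PKG10@1, PKG11@1, PKG12@1, PKG13@1.
Load per day: day 1: 8, day 2: 2, day 3: 0, day 4: 0, day 5: 0, day 6: 0.
Peak is 8.

8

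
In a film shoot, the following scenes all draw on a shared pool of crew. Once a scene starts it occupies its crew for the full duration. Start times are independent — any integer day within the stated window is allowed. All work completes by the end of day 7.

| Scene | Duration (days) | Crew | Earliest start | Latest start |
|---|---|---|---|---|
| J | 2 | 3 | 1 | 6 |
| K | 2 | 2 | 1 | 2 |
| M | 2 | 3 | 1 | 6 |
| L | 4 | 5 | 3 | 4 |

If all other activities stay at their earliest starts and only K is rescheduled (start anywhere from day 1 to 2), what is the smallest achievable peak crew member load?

K@1: d1:8  d2:8  d3:5  d4:5  d5:5  d6:5  d7:0 → peak 8
K@2: d1:6  d2:8  d3:7  d4:5  d5:5  d6:5  d7:0 → peak 8
Best is K@1, peak 8.

8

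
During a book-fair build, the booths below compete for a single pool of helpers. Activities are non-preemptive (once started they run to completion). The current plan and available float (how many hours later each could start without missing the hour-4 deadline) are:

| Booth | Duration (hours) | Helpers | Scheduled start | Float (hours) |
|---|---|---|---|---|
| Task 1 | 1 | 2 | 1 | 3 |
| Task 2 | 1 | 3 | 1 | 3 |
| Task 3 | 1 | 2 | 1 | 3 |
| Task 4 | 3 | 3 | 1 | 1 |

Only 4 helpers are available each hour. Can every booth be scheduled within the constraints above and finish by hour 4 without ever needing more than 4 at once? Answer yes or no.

The minimum achievable peak is 5; 4 < 5, so no feasible schedule stays within the cap.

no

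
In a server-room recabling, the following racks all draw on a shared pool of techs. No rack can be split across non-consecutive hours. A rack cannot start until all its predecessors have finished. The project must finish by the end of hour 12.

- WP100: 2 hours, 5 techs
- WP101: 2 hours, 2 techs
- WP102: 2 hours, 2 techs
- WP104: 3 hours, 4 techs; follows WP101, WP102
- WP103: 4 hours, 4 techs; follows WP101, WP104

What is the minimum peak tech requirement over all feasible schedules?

Early-start (WP100@1, WP101@1, WP102@1, WP104@3, WP103@6) gives peak 9: h1:9  h2:9  h3:4  h4:4  h5:4  h6:4  h7:4  h8:4  h9:4  h10:0  h11:0  h12:0.
Shift WP101→3, WP102→3, WP104→5, WP103→8.
Schedule WP100@1, WP101@3, WP102@3, WP104@5, WP103@8: h1:5  h2:5  h3:4  h4:4  h5:4  h6:4  h7:4  h8:4  h9:4  h10:4  h11:4  h12:0 — peak 5.

5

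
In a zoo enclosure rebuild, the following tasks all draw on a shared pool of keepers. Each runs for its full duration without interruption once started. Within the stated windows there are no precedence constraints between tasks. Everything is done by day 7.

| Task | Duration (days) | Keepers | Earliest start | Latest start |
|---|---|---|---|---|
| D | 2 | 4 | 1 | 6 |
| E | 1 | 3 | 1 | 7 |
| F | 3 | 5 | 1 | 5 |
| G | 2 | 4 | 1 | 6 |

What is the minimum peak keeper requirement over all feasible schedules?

7

Early-start (D@1, E@1, F@1, G@1) gives peak 16: d1:16  d2:13  d3:5  d4:0  d5:0  d6:0  d7:0.
Shift F→3, G→6.
Schedule D@1, E@1, F@3, G@6: d1:7  d2:4  d3:5  d4:5  d5:5  d6:4  d7:4 — peak 7.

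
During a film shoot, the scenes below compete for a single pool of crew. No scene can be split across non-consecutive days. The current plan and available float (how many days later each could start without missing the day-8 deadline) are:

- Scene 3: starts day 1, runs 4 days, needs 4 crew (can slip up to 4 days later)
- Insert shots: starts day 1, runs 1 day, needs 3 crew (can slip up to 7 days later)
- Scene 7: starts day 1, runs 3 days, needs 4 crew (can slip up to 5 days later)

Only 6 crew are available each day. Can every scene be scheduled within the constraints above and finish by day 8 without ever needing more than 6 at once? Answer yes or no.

yes

Schedule Scene 3@1, Insert shots@5, Scene 7@6: d1:4  d2:4  d3:4  d4:4  d5:3  d6:4  d7:4  d8:4 — peak 4 ≤ 6.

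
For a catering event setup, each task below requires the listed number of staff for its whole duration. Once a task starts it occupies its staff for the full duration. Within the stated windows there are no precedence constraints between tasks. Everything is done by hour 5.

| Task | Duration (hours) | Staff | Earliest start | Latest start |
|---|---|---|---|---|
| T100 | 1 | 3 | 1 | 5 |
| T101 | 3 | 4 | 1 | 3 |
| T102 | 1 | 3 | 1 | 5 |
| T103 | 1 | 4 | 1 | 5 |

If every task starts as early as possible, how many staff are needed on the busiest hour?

14

Early-start schedule: T100@1, T101@1, T102@1, T103@1.
Load per hour: hour 1: 14, hour 2: 4, hour 3: 4, hour 4: 0, hour 5: 0.
Peak is 14.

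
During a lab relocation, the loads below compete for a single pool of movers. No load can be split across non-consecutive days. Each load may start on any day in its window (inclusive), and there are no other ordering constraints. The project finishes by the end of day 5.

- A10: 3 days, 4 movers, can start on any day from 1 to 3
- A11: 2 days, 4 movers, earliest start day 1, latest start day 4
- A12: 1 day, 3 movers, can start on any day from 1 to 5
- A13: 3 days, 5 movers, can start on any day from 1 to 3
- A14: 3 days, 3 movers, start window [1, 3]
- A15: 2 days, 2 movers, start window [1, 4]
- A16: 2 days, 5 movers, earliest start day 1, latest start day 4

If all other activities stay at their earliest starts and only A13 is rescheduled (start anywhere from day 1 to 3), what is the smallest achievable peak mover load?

A13@1: d1:26  d2:23  d3:12  d4:0  d5:0 → peak 26
A13@2: d1:21  d2:23  d3:12  d4:5  d5:0 → peak 23
A13@3: d1:21  d2:18  d3:12  d4:5  d5:5 → peak 21
Best is A13@3, peak 21.

21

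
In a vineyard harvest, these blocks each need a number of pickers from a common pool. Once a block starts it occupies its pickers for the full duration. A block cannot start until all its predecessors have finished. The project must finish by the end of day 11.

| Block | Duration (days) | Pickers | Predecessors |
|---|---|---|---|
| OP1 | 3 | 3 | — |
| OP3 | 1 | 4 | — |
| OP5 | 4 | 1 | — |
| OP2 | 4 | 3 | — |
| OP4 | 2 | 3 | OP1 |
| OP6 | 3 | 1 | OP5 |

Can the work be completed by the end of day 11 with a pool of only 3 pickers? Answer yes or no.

no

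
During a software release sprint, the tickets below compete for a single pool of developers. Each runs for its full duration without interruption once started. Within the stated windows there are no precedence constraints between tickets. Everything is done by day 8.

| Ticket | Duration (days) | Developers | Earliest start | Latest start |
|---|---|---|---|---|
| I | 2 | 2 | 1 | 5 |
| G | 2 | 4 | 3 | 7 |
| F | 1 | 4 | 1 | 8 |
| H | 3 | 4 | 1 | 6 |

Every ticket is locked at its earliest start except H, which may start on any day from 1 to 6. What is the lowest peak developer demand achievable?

6

H@1: d1:10  d2:6  d3:8  d4:4  d5:0  d6:0  d7:0  d8:0 → peak 10
H@2: d1:6  d2:6  d3:8  d4:8  d5:0  d6:0  d7:0  d8:0 → peak 8
H@3: d1:6  d2:2  d3:8  d4:8  d5:4  d6:0  d7:0  d8:0 → peak 8
H@4: d1:6  d2:2  d3:4  d4:8  d5:4  d6:4  d7:0  d8:0 → peak 8
H@5: d1:6  d2:2  d3:4  d4:4  d5:4  d6:4  d7:4  d8:0 → peak 6
H@6: d1:6  d2:2  d3:4  d4:4  d5:0  d6:4  d7:4  d8:4 → peak 6
Best is H@5, peak 6.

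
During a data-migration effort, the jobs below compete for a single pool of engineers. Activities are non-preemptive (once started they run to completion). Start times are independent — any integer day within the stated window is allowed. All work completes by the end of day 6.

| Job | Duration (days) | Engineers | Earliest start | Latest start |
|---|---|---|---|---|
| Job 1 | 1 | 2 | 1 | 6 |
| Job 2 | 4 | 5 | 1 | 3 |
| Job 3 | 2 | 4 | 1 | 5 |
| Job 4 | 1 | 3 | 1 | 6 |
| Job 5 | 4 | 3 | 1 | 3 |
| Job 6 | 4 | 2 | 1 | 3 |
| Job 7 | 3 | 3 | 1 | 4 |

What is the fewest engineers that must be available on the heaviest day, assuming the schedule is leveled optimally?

13

Early-start (Job 1@1, Job 2@1, Job 3@1, Job 4@1, Job 5@1, Job 6@1, Job 7@1) gives peak 22: d1:22  d2:17  d3:13  d4:10  d5:0  d6:0.
Shift Job 4→2, Job 5→3, Job 6→3, Job 7→3.
Schedule Job 1@1, Job 2@1, Job 3@1, Job 4@2, Job 5@3, Job 6@3, Job 7@3: d1:11  d2:12  d3:13  d4:13  d5:8  d6:5 — peak 13.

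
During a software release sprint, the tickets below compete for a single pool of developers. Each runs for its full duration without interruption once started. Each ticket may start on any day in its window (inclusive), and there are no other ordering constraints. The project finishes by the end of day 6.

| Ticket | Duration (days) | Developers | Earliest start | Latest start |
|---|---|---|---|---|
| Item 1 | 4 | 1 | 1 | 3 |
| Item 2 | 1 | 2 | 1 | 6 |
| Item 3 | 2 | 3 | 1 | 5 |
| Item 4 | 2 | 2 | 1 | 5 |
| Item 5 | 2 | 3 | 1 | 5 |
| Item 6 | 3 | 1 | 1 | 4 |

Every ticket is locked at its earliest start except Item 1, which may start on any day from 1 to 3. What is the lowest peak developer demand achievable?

11

Item 1@1: d1:12  d2:10  d3:2  d4:1  d5:0  d6:0 → peak 12
Item 1@2: d1:11  d2:10  d3:2  d4:1  d5:1  d6:0 → peak 11
Item 1@3: d1:11  d2:9  d3:2  d4:1  d5:1  d6:1 → peak 11
Best is Item 1@2, peak 11.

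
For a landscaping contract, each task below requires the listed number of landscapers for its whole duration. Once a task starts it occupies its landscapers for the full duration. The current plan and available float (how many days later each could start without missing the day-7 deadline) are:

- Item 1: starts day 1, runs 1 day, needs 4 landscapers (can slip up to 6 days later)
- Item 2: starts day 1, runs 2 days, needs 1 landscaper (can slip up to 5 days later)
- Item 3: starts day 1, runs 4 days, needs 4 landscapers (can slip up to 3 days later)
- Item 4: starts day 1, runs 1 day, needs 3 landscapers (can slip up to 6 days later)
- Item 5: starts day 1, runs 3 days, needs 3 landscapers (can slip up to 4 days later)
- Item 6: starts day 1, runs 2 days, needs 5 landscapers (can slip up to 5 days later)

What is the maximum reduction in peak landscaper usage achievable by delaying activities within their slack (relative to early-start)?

Early-start peak: d1:20  d2:13  d3:7  d4:4  d5:0  d6:0  d7:0 ⇒ 20.
Leveled (Item 1@1, Item 2@1, Item 3@4, Item 4@4, Item 5@5, Item 6@2): d1:5  d2:6  d3:5  d4:7  d5:7  d6:7  d7:7 ⇒ 7.
Reduction 20 − 7 = 13.

13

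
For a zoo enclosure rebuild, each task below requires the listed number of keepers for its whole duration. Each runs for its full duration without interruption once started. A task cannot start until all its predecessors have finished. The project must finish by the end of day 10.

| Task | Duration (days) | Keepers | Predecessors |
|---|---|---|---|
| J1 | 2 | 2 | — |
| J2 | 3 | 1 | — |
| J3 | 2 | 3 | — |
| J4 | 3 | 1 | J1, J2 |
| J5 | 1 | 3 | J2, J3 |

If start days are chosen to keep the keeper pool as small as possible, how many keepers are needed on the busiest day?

Early-start (J1@1, J2@1, J3@1, J4@4, J5@4) gives peak 6: d1:6  d2:6  d3:1  d4:4  d5:1  d6:1  d7:0  d8:0  d9:0  d10:0.
Shift J3→4, J4→6, J5→9.
Schedule J1@1, J2@1, J3@4, J4@6, J5@9: d1:3  d2:3  d3:1  d4:3  d5:3  d6:1  d7:1  d8:1  d9:3  d10:0 — peak 3.

3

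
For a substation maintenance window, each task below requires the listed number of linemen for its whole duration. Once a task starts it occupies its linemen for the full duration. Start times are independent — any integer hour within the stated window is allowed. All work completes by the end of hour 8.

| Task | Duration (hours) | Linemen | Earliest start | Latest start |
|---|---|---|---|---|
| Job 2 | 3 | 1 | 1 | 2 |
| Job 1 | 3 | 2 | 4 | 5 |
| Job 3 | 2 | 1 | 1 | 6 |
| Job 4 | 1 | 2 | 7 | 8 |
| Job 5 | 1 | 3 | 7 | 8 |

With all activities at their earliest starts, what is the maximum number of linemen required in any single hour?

Early-start schedule: Job 2@1, Job 1@4, Job 3@1, Job 4@7, Job 5@7.
Load per hour: hour 1: 2, hour 2: 2, hour 3: 1, hour 4: 2, hour 5: 2, hour 6: 2, hour 7: 5, hour 8: 0.
Peak is 5.

5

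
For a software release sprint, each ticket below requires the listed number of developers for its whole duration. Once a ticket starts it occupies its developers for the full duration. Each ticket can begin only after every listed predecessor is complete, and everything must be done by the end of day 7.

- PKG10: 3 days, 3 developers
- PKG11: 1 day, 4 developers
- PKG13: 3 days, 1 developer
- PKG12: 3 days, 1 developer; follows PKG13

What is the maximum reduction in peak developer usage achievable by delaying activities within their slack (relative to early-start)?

Early-start peak: d1:8  d2:4  d3:4  d4:1  d5:1  d6:1  d7:0 ⇒ 8.
Leveled (PKG10@1, PKG11@4, PKG13@1, PKG12@5): d1:4  d2:4  d3:4  d4:4  d5:1  d6:1  d7:1 ⇒ 4.
Reduction 8 − 4 = 4.

4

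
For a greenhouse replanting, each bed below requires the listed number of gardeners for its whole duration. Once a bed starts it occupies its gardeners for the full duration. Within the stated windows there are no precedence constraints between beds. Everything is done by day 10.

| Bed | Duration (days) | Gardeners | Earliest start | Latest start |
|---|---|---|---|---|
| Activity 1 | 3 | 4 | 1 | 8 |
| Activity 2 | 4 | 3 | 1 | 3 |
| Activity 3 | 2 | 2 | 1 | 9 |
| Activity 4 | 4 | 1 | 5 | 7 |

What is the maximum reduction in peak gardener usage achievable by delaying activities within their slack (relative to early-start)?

4

Early-start peak: d1:9  d2:9  d3:7  d4:3  d5:1  d6:1  d7:1  d8:1  d9:0  d10:0 ⇒ 9.
Leveled (Activity 1@5, Activity 2@1, Activity 3@1, Activity 4@5): d1:5  d2:5  d3:3  d4:3  d5:5  d6:5  d7:5  d8:1  d9:0  d10:0 ⇒ 5.
Reduction 9 − 5 = 4.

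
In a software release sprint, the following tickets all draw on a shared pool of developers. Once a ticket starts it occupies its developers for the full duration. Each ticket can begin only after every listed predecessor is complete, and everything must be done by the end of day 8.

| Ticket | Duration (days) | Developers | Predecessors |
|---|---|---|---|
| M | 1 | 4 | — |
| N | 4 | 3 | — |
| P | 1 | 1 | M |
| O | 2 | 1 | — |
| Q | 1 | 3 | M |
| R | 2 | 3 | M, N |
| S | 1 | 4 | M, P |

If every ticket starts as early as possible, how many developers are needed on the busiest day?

Early-start schedule: M@1, N@1, P@2, O@1, Q@2, R@5, S@3.
Load per day: day 1: 8, day 2: 8, day 3: 7, day 4: 3, day 5: 3, day 6: 3, day 7: 0, day 8: 0.
Peak is 8.

8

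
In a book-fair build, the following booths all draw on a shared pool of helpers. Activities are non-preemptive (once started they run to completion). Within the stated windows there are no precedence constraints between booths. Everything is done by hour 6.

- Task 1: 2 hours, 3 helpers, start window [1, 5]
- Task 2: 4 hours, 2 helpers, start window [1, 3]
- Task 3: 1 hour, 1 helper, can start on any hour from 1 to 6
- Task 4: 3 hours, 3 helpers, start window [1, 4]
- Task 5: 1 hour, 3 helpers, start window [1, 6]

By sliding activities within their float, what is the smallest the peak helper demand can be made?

5

Early-start (Task 1@1, Task 2@1, Task 3@1, Task 4@1, Task 5@1) gives peak 12: h1:12  h2:8  h3:5  h4:2  h5:0  h6:0.
Shift Task 3→5, Task 4→3, Task 5→6.
Schedule Task 1@1, Task 2@1, Task 3@5, Task 4@3, Task 5@6: h1:5  h2:5  h3:5  h4:5  h5:4  h6:3 — peak 5.
Total helper-hours = 27 over 6 hours ⇒ peak ≥ ⌈27/6⌉ = 5, so 5 is optimal.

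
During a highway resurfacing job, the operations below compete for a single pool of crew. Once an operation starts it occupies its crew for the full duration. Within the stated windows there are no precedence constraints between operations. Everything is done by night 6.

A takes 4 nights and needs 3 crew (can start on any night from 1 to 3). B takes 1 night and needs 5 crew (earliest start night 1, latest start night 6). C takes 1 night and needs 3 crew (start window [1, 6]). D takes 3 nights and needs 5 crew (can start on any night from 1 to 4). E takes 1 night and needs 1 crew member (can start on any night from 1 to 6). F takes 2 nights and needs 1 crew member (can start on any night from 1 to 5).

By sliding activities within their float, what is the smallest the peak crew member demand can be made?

8

Early-start (A@1, B@1, C@1, D@1, E@1, F@1) gives peak 18: n1:18  n2:9  n3:8  n4:3  n5:0  n6:0.
Shift C→2, D→3, E→2, F→5.
Schedule A@1, B@1, C@2, D@3, E@2, F@5: n1:8  n2:7  n3:8  n4:8  n5:6  n6:1 — peak 8.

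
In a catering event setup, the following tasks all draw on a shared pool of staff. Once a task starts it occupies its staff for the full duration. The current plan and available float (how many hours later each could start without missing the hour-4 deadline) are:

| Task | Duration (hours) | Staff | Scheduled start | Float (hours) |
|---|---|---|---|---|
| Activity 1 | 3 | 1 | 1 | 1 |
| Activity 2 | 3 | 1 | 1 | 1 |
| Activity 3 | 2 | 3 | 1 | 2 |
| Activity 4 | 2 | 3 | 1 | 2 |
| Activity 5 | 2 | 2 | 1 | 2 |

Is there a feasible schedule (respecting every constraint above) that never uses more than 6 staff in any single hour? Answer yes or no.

The minimum achievable peak is 7; 6 < 7, so no feasible schedule stays within the cap.

no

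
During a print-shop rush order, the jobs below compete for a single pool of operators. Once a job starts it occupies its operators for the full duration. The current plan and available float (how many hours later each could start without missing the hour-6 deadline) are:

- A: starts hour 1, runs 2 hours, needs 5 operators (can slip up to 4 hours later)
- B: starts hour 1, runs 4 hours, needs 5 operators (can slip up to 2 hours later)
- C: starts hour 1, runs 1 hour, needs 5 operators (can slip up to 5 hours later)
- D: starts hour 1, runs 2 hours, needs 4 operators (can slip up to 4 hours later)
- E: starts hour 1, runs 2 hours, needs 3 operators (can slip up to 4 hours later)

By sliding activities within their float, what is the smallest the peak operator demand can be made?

Early-start (A@1, B@1, C@1, D@1, E@1) gives peak 22: h1:22  h2:17  h3:5  h4:5  h5:0  h6:0.
Shift C→3, D→4, E→5.
Schedule A@1, B@1, C@3, D@4, E@5: h1:10  h2:10  h3:10  h4:9  h5:7  h6:3 — peak 10.

10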